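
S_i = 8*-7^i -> [8, -56, 392, -2744, 19208]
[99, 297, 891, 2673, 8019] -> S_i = 99*3^i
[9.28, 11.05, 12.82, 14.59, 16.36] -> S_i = 9.28 + 1.77*i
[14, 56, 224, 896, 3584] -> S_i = 14*4^i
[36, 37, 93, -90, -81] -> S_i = Random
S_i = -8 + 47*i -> [-8, 39, 86, 133, 180]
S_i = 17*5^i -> [17, 85, 425, 2125, 10625]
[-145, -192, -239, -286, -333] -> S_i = -145 + -47*i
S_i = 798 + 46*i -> [798, 844, 890, 936, 982]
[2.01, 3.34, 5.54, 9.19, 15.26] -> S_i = 2.01*1.66^i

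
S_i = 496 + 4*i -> [496, 500, 504, 508, 512]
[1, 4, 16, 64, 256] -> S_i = 1*4^i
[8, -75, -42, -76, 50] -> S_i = Random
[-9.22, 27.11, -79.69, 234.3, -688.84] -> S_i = -9.22*(-2.94)^i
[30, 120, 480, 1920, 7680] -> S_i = 30*4^i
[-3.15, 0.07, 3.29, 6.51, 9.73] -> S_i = -3.15 + 3.22*i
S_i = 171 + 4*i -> [171, 175, 179, 183, 187]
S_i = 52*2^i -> [52, 104, 208, 416, 832]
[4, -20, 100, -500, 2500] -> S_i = 4*-5^i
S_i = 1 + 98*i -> [1, 99, 197, 295, 393]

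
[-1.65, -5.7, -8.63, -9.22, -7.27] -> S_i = Random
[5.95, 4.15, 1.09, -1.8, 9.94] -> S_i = Random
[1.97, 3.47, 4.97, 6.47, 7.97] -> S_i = 1.97 + 1.50*i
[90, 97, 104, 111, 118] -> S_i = 90 + 7*i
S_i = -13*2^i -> [-13, -26, -52, -104, -208]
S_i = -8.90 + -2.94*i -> [-8.9, -11.84, -14.78, -17.72, -20.66]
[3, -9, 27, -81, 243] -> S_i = 3*-3^i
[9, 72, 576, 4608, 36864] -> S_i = 9*8^i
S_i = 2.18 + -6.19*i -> [2.18, -4.01, -10.2, -16.39, -22.58]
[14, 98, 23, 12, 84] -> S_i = Random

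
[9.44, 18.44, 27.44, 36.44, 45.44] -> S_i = 9.44 + 9.00*i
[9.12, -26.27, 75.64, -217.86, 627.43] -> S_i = 9.12*(-2.88)^i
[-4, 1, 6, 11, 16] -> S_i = -4 + 5*i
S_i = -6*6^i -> [-6, -36, -216, -1296, -7776]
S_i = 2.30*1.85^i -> [2.3, 4.26, 7.87, 14.56, 26.94]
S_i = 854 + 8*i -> [854, 862, 870, 878, 886]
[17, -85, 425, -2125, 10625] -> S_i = 17*-5^i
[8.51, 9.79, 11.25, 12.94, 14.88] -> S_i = 8.51*1.15^i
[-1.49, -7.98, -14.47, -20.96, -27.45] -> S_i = -1.49 + -6.49*i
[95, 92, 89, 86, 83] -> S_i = 95 + -3*i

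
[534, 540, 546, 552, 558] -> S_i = 534 + 6*i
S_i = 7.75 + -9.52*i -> [7.75, -1.77, -11.29, -20.81, -30.33]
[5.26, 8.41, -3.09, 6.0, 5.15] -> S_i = Random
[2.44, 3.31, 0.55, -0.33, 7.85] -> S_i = Random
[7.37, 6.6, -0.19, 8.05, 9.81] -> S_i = Random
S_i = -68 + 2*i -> [-68, -66, -64, -62, -60]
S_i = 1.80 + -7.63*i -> [1.8, -5.83, -13.46, -21.09, -28.72]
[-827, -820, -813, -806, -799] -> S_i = -827 + 7*i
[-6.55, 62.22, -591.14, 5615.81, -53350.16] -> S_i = -6.55*(-9.50)^i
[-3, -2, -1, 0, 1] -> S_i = -3 + 1*i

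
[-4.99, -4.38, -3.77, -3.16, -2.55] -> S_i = -4.99 + 0.61*i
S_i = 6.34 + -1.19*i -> [6.34, 5.15, 3.96, 2.77, 1.58]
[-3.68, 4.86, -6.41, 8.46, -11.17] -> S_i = -3.68*(-1.32)^i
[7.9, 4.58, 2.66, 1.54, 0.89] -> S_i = 7.90*0.58^i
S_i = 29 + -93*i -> [29, -64, -157, -250, -343]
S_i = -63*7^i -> [-63, -441, -3087, -21609, -151263]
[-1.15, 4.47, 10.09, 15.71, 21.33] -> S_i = -1.15 + 5.62*i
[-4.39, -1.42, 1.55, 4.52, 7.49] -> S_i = -4.39 + 2.97*i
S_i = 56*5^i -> [56, 280, 1400, 7000, 35000]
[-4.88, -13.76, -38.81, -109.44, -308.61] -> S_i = -4.88*2.82^i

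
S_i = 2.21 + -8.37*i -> [2.21, -6.16, -14.53, -22.9, -31.27]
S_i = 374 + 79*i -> [374, 453, 532, 611, 690]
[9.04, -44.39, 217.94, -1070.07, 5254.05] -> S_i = 9.04*(-4.91)^i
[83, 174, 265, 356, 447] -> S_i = 83 + 91*i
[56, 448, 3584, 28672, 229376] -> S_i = 56*8^i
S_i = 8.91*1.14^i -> [8.91, 10.16, 11.58, 13.2, 15.05]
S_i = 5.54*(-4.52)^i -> [5.54, -25.04, 113.18, -511.59, 2312.4]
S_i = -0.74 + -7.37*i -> [-0.74, -8.11, -15.48, -22.85, -30.22]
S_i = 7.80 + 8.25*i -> [7.8, 16.05, 24.3, 32.55, 40.8]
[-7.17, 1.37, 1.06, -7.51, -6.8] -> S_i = Random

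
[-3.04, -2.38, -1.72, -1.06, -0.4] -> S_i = -3.04 + 0.66*i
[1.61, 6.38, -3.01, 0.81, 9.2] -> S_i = Random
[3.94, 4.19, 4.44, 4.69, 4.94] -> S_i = 3.94 + 0.25*i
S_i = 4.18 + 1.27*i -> [4.18, 5.45, 6.72, 7.99, 9.26]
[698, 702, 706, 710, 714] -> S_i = 698 + 4*i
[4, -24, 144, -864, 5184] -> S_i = 4*-6^i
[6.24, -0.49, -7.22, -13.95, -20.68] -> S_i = 6.24 + -6.73*i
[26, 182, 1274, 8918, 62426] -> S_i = 26*7^i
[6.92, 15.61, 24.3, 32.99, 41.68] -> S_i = 6.92 + 8.69*i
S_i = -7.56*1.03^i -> [-7.56, -7.79, -8.02, -8.26, -8.51]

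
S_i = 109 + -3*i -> [109, 106, 103, 100, 97]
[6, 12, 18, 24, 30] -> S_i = 6 + 6*i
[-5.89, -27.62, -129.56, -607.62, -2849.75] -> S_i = -5.89*4.69^i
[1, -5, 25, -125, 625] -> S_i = 1*-5^i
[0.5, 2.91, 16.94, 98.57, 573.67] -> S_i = 0.50*5.82^i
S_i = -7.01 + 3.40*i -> [-7.01, -3.61, -0.21, 3.19, 6.59]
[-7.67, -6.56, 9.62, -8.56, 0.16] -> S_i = Random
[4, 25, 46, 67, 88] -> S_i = 4 + 21*i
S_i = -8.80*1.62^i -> [-8.8, -14.26, -23.09, -37.41, -60.61]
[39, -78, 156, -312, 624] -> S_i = 39*-2^i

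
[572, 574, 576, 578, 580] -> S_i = 572 + 2*i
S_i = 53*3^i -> [53, 159, 477, 1431, 4293]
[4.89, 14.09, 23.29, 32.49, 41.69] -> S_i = 4.89 + 9.20*i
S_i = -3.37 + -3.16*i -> [-3.37, -6.53, -9.69, -12.85, -16.01]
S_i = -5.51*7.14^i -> [-5.51, -39.34, -280.9, -2005.61, -14320.05]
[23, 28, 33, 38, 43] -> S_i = 23 + 5*i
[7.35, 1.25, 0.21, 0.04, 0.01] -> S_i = 7.35*0.17^i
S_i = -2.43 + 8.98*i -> [-2.43, 6.55, 15.53, 24.51, 33.49]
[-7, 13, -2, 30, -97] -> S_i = Random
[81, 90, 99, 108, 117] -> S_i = 81 + 9*i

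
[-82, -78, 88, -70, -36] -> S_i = Random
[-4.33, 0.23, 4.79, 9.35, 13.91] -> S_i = -4.33 + 4.56*i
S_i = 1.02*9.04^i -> [1.02, 9.22, 83.36, 753.54, 6811.99]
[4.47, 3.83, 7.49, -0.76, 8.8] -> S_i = Random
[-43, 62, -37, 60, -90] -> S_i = Random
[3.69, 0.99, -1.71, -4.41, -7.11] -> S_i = 3.69 + -2.70*i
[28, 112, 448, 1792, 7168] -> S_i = 28*4^i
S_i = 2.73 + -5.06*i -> [2.73, -2.33, -7.39, -12.45, -17.51]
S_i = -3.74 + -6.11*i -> [-3.74, -9.85, -15.96, -22.07, -28.18]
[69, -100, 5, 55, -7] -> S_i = Random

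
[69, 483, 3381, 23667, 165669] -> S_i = 69*7^i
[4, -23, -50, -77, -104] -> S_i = 4 + -27*i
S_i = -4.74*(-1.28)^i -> [-4.74, 6.07, -7.77, 9.94, -12.72]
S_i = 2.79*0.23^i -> [2.79, 0.64, 0.15, 0.03, 0.01]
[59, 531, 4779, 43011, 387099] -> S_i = 59*9^i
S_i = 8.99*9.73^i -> [8.99, 87.47, 851.11, 8281.29, 80576.99]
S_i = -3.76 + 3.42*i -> [-3.76, -0.34, 3.08, 6.5, 9.92]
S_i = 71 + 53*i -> [71, 124, 177, 230, 283]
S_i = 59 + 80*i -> [59, 139, 219, 299, 379]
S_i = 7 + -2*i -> [7, 5, 3, 1, -1]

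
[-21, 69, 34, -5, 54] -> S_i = Random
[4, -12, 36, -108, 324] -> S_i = 4*-3^i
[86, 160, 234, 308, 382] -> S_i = 86 + 74*i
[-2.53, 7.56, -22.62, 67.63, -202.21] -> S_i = -2.53*(-2.99)^i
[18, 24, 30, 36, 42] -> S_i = 18 + 6*i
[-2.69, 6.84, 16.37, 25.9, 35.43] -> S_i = -2.69 + 9.53*i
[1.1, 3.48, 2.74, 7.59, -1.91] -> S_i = Random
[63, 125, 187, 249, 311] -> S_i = 63 + 62*i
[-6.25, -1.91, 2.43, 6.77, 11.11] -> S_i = -6.25 + 4.34*i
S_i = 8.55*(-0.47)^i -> [8.55, -4.02, 1.89, -0.89, 0.42]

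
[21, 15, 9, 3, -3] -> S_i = 21 + -6*i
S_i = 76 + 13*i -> [76, 89, 102, 115, 128]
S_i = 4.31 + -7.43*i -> [4.31, -3.12, -10.55, -17.98, -25.41]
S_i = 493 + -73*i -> [493, 420, 347, 274, 201]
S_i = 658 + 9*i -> [658, 667, 676, 685, 694]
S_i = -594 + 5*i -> [-594, -589, -584, -579, -574]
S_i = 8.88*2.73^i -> [8.88, 24.24, 66.18, 180.68, 493.25]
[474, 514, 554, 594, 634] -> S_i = 474 + 40*i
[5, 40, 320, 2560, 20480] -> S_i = 5*8^i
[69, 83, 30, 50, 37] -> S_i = Random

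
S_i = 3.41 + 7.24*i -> [3.41, 10.65, 17.89, 25.13, 32.37]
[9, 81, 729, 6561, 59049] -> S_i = 9*9^i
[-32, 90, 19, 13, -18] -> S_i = Random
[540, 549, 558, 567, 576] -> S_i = 540 + 9*i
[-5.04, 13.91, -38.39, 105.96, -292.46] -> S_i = -5.04*(-2.76)^i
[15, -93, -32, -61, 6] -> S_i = Random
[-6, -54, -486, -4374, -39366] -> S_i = -6*9^i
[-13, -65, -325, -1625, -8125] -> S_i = -13*5^i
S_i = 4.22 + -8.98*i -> [4.22, -4.76, -13.74, -22.72, -31.7]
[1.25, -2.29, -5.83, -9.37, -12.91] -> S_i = 1.25 + -3.54*i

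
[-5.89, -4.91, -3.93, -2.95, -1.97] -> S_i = -5.89 + 0.98*i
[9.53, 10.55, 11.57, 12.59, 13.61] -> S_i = 9.53 + 1.02*i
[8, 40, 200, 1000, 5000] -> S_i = 8*5^i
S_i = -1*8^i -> [-1, -8, -64, -512, -4096]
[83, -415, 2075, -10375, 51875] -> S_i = 83*-5^i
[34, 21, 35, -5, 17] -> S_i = Random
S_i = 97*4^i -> [97, 388, 1552, 6208, 24832]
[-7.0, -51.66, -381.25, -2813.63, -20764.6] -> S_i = -7.00*7.38^i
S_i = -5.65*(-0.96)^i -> [-5.65, 5.42, -5.21, 5.0, -4.8]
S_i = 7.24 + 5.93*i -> [7.24, 13.17, 19.1, 25.03, 30.96]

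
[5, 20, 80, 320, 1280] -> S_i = 5*4^i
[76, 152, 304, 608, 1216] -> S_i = 76*2^i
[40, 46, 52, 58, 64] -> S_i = 40 + 6*i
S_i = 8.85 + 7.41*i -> [8.85, 16.26, 23.67, 31.08, 38.49]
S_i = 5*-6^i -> [5, -30, 180, -1080, 6480]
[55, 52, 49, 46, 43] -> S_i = 55 + -3*i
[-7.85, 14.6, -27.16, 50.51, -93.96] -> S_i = -7.85*(-1.86)^i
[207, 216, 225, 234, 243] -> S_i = 207 + 9*i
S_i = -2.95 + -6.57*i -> [-2.95, -9.52, -16.09, -22.66, -29.23]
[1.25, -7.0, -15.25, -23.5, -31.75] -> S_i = 1.25 + -8.25*i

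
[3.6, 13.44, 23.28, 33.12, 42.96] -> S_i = 3.60 + 9.84*i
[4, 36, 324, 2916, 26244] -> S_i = 4*9^i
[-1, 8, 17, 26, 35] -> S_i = -1 + 9*i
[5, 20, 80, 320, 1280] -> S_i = 5*4^i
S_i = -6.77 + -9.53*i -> [-6.77, -16.3, -25.83, -35.36, -44.89]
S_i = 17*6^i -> [17, 102, 612, 3672, 22032]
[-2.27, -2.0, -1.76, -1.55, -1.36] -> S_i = -2.27*0.88^i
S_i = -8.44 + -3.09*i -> [-8.44, -11.53, -14.62, -17.71, -20.8]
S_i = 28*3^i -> [28, 84, 252, 756, 2268]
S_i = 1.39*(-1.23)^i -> [1.39, -1.71, 2.1, -2.59, 3.18]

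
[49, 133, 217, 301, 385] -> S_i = 49 + 84*i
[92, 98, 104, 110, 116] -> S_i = 92 + 6*i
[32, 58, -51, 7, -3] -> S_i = Random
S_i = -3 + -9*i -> [-3, -12, -21, -30, -39]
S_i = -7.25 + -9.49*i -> [-7.25, -16.74, -26.23, -35.72, -45.21]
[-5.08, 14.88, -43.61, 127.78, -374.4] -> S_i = -5.08*(-2.93)^i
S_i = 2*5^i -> [2, 10, 50, 250, 1250]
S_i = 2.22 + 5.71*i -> [2.22, 7.93, 13.64, 19.35, 25.06]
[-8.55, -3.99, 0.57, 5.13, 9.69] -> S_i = -8.55 + 4.56*i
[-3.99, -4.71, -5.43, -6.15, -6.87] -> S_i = -3.99 + -0.72*i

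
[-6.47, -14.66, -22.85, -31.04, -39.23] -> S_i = -6.47 + -8.19*i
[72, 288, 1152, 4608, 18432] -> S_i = 72*4^i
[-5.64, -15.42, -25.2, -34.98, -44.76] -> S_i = -5.64 + -9.78*i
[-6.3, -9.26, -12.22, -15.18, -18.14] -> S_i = -6.30 + -2.96*i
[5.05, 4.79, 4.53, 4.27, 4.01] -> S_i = 5.05 + -0.26*i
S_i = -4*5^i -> [-4, -20, -100, -500, -2500]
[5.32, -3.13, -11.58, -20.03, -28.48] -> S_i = 5.32 + -8.45*i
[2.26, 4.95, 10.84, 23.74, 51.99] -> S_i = 2.26*2.19^i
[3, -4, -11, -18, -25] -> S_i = 3 + -7*i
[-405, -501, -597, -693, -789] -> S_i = -405 + -96*i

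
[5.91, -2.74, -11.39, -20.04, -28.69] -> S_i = 5.91 + -8.65*i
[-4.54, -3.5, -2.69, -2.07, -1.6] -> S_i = -4.54*0.77^i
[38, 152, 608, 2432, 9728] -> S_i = 38*4^i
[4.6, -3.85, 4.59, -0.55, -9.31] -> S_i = Random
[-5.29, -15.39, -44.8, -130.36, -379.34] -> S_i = -5.29*2.91^i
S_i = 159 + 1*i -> [159, 160, 161, 162, 163]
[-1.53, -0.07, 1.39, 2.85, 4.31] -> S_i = -1.53 + 1.46*i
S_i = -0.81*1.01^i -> [-0.81, -0.82, -0.83, -0.83, -0.84]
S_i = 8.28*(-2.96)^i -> [8.28, -24.51, 72.55, -214.74, 635.62]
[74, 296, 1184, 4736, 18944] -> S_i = 74*4^i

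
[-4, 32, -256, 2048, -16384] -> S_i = -4*-8^i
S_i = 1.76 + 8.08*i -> [1.76, 9.84, 17.92, 26.0, 34.08]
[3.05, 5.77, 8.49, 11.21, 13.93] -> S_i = 3.05 + 2.72*i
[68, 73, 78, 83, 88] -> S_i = 68 + 5*i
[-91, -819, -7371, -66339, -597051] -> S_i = -91*9^i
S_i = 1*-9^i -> [1, -9, 81, -729, 6561]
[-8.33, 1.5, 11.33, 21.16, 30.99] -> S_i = -8.33 + 9.83*i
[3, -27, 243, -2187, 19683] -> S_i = 3*-9^i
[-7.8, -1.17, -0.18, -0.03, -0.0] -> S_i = -7.80*0.15^i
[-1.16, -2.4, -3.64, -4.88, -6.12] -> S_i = -1.16 + -1.24*i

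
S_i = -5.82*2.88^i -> [-5.82, -16.76, -48.27, -139.03, -400.4]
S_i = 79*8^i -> [79, 632, 5056, 40448, 323584]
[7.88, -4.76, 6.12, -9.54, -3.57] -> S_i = Random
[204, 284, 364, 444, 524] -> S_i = 204 + 80*i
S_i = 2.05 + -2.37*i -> [2.05, -0.32, -2.69, -5.06, -7.43]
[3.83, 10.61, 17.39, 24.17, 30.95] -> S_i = 3.83 + 6.78*i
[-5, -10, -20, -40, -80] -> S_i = -5*2^i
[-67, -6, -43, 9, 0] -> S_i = Random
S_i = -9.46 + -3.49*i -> [-9.46, -12.95, -16.44, -19.93, -23.42]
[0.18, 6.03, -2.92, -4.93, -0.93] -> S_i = Random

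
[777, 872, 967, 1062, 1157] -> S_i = 777 + 95*i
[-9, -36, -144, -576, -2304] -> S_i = -9*4^i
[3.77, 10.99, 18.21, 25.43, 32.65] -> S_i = 3.77 + 7.22*i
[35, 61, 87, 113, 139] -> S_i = 35 + 26*i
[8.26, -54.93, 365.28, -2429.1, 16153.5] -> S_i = 8.26*(-6.65)^i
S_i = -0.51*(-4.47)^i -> [-0.51, 2.28, -10.19, 45.55, -203.61]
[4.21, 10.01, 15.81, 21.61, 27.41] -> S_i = 4.21 + 5.80*i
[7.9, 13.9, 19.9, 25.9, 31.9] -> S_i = 7.90 + 6.00*i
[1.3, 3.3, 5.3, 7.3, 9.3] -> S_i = 1.30 + 2.00*i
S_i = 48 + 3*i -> [48, 51, 54, 57, 60]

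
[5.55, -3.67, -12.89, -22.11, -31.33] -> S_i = 5.55 + -9.22*i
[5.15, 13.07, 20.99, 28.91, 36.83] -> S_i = 5.15 + 7.92*i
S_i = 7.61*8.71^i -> [7.61, 66.28, 577.33, 5028.51, 43798.3]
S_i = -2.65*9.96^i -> [-2.65, -26.39, -262.88, -2618.33, -26078.54]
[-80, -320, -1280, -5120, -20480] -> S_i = -80*4^i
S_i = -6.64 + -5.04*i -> [-6.64, -11.68, -16.72, -21.76, -26.8]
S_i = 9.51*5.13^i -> [9.51, 48.79, 250.27, 1283.9, 6586.43]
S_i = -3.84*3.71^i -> [-3.84, -14.25, -52.85, -196.09, -727.49]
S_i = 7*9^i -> [7, 63, 567, 5103, 45927]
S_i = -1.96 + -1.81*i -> [-1.96, -3.77, -5.58, -7.39, -9.2]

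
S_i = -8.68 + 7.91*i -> [-8.68, -0.77, 7.14, 15.05, 22.96]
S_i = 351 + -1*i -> [351, 350, 349, 348, 347]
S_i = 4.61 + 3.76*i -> [4.61, 8.37, 12.13, 15.89, 19.65]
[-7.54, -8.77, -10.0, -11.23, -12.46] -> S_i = -7.54 + -1.23*i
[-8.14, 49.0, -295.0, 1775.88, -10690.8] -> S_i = -8.14*(-6.02)^i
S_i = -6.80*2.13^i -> [-6.8, -14.48, -30.85, -65.71, -139.97]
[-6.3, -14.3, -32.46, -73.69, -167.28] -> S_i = -6.30*2.27^i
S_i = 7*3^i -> [7, 21, 63, 189, 567]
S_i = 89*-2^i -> [89, -178, 356, -712, 1424]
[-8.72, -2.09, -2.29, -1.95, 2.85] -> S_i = Random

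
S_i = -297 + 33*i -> [-297, -264, -231, -198, -165]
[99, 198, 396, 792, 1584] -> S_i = 99*2^i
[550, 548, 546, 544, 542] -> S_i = 550 + -2*i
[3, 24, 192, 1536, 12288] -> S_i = 3*8^i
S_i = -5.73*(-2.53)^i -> [-5.73, 14.5, -36.68, 92.79, -234.77]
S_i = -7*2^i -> [-7, -14, -28, -56, -112]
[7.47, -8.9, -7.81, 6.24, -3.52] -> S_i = Random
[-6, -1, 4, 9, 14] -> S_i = -6 + 5*i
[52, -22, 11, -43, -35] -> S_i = Random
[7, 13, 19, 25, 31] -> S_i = 7 + 6*i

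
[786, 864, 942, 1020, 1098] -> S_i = 786 + 78*i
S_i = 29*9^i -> [29, 261, 2349, 21141, 190269]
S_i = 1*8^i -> [1, 8, 64, 512, 4096]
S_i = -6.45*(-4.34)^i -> [-6.45, 27.99, -121.49, 527.26, -2288.33]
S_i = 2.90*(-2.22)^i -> [2.9, -6.44, 14.29, -31.73, 70.44]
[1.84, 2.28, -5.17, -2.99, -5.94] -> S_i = Random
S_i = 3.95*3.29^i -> [3.95, 13.0, 42.76, 140.66, 462.79]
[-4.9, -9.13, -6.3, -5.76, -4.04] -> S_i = Random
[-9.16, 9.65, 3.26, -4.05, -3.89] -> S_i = Random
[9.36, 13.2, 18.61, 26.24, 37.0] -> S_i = 9.36*1.41^i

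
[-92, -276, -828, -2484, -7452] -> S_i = -92*3^i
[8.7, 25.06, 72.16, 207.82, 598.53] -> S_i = 8.70*2.88^i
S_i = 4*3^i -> [4, 12, 36, 108, 324]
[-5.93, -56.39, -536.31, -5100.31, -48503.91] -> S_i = -5.93*9.51^i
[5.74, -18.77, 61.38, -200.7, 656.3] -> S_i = 5.74*(-3.27)^i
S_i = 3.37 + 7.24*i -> [3.37, 10.61, 17.85, 25.09, 32.33]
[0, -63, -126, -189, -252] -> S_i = 0 + -63*i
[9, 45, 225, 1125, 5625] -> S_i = 9*5^i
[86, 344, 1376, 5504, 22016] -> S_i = 86*4^i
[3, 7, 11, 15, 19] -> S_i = 3 + 4*i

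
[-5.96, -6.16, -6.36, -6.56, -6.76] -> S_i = -5.96 + -0.20*i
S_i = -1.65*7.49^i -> [-1.65, -12.36, -92.57, -693.31, -5192.92]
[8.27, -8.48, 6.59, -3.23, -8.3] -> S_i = Random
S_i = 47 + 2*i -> [47, 49, 51, 53, 55]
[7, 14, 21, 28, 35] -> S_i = 7 + 7*i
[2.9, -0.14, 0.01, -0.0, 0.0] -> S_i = 2.90*(-0.05)^i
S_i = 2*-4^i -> [2, -8, 32, -128, 512]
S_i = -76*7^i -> [-76, -532, -3724, -26068, -182476]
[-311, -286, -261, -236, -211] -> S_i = -311 + 25*i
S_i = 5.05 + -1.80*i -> [5.05, 3.25, 1.45, -0.35, -2.15]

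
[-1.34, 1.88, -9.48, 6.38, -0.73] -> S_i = Random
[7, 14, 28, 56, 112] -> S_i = 7*2^i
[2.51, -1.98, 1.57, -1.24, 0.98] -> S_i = 2.51*(-0.79)^i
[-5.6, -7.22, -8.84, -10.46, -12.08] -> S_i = -5.60 + -1.62*i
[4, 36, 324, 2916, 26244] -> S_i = 4*9^i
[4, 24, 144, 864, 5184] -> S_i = 4*6^i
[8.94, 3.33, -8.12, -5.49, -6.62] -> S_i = Random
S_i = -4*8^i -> [-4, -32, -256, -2048, -16384]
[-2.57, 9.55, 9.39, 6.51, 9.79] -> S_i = Random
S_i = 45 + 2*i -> [45, 47, 49, 51, 53]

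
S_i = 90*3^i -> [90, 270, 810, 2430, 7290]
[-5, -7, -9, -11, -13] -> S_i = -5 + -2*i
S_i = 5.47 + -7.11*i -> [5.47, -1.64, -8.75, -15.86, -22.97]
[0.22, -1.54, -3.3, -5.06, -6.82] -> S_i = 0.22 + -1.76*i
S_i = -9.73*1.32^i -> [-9.73, -12.84, -16.95, -22.38, -29.54]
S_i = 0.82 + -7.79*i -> [0.82, -6.97, -14.76, -22.55, -30.34]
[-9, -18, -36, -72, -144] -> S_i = -9*2^i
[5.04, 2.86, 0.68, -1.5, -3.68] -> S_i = 5.04 + -2.18*i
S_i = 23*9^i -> [23, 207, 1863, 16767, 150903]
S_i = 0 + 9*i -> [0, 9, 18, 27, 36]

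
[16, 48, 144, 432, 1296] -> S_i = 16*3^i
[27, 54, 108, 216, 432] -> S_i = 27*2^i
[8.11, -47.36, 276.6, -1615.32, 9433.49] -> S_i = 8.11*(-5.84)^i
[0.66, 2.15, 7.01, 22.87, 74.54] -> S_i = 0.66*3.26^i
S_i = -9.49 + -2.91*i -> [-9.49, -12.4, -15.31, -18.22, -21.13]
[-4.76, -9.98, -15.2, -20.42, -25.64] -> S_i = -4.76 + -5.22*i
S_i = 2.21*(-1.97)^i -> [2.21, -4.35, 8.58, -16.9, 33.29]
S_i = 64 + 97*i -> [64, 161, 258, 355, 452]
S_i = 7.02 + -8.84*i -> [7.02, -1.82, -10.66, -19.5, -28.34]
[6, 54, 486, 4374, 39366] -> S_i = 6*9^i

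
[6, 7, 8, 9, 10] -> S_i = 6 + 1*i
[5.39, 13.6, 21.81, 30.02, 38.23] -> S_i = 5.39 + 8.21*i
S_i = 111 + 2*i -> [111, 113, 115, 117, 119]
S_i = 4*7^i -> [4, 28, 196, 1372, 9604]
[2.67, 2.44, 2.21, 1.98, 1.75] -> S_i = 2.67 + -0.23*i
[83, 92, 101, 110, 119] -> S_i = 83 + 9*i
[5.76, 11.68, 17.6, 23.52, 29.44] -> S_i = 5.76 + 5.92*i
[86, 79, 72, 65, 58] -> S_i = 86 + -7*i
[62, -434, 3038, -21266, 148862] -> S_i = 62*-7^i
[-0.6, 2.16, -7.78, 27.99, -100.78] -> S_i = -0.60*(-3.60)^i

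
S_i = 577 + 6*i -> [577, 583, 589, 595, 601]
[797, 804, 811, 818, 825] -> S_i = 797 + 7*i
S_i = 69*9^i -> [69, 621, 5589, 50301, 452709]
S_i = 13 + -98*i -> [13, -85, -183, -281, -379]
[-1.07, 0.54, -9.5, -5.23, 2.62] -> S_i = Random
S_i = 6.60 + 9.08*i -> [6.6, 15.68, 24.76, 33.84, 42.92]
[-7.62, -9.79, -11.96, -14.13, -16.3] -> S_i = -7.62 + -2.17*i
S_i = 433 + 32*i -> [433, 465, 497, 529, 561]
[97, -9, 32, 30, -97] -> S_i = Random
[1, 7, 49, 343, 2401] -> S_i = 1*7^i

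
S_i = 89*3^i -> [89, 267, 801, 2403, 7209]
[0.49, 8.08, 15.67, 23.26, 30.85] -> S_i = 0.49 + 7.59*i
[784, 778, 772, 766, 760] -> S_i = 784 + -6*i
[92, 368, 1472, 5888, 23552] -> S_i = 92*4^i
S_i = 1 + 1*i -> [1, 2, 3, 4, 5]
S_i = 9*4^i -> [9, 36, 144, 576, 2304]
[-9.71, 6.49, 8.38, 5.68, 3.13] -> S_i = Random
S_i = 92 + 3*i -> [92, 95, 98, 101, 104]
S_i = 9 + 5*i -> [9, 14, 19, 24, 29]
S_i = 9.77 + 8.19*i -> [9.77, 17.96, 26.15, 34.34, 42.53]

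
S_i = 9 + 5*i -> [9, 14, 19, 24, 29]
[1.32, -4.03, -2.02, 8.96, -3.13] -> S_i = Random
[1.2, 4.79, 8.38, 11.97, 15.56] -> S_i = 1.20 + 3.59*i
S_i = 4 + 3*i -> [4, 7, 10, 13, 16]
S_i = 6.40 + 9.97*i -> [6.4, 16.37, 26.34, 36.31, 46.28]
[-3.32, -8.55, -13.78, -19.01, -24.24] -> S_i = -3.32 + -5.23*i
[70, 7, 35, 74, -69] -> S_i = Random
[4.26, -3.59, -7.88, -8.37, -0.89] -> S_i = Random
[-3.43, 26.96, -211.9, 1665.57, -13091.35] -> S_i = -3.43*(-7.86)^i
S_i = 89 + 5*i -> [89, 94, 99, 104, 109]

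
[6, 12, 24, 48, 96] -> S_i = 6*2^i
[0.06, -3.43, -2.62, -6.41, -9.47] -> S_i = Random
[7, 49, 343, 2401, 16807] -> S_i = 7*7^i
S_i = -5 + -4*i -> [-5, -9, -13, -17, -21]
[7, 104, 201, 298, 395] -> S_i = 7 + 97*i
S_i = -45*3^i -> [-45, -135, -405, -1215, -3645]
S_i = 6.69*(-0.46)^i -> [6.69, -3.08, 1.42, -0.65, 0.3]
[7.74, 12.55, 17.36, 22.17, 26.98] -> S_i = 7.74 + 4.81*i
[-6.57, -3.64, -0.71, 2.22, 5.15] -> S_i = -6.57 + 2.93*i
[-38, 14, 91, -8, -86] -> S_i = Random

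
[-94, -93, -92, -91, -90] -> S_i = -94 + 1*i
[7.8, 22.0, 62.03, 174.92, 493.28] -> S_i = 7.80*2.82^i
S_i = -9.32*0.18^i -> [-9.32, -1.68, -0.3, -0.05, -0.01]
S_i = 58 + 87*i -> [58, 145, 232, 319, 406]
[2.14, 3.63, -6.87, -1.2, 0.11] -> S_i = Random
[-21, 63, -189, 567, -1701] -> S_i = -21*-3^i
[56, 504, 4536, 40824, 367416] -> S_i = 56*9^i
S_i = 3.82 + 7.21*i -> [3.82, 11.03, 18.24, 25.45, 32.66]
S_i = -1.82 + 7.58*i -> [-1.82, 5.76, 13.34, 20.92, 28.5]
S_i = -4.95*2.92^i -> [-4.95, -14.45, -42.21, -123.24, -359.86]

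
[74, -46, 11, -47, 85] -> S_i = Random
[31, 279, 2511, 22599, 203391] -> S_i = 31*9^i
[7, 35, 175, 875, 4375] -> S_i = 7*5^i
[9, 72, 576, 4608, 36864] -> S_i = 9*8^i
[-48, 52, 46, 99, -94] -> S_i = Random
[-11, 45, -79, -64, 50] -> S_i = Random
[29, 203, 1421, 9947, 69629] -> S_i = 29*7^i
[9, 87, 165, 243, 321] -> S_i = 9 + 78*i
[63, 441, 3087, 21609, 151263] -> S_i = 63*7^i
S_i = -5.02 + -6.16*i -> [-5.02, -11.18, -17.34, -23.5, -29.66]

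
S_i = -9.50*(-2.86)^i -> [-9.5, 27.17, -77.71, 222.24, -635.61]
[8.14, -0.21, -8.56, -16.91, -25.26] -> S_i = 8.14 + -8.35*i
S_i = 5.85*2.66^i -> [5.85, 15.56, 41.39, 110.1, 292.88]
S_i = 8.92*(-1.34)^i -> [8.92, -11.95, 16.02, -21.46, 28.76]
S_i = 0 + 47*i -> [0, 47, 94, 141, 188]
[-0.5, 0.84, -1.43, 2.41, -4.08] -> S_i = -0.50*(-1.69)^i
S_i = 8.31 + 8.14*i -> [8.31, 16.45, 24.59, 32.73, 40.87]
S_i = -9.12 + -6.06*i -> [-9.12, -15.18, -21.24, -27.3, -33.36]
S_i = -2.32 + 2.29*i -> [-2.32, -0.03, 2.26, 4.55, 6.84]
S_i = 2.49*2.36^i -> [2.49, 5.88, 13.87, 32.73, 77.24]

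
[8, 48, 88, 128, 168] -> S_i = 8 + 40*i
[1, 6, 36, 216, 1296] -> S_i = 1*6^i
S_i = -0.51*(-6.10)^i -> [-0.51, 3.11, -18.98, 115.76, -706.14]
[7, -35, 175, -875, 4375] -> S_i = 7*-5^i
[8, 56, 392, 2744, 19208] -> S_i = 8*7^i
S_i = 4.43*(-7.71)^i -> [4.43, -34.16, 263.34, -2030.33, 15653.85]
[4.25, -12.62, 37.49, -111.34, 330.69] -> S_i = 4.25*(-2.97)^i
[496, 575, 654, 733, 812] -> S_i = 496 + 79*i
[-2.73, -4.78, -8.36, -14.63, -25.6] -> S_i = -2.73*1.75^i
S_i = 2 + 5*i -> [2, 7, 12, 17, 22]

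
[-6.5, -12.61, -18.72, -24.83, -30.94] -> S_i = -6.50 + -6.11*i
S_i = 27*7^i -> [27, 189, 1323, 9261, 64827]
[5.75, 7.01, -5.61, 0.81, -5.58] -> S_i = Random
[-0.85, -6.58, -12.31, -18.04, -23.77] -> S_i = -0.85 + -5.73*i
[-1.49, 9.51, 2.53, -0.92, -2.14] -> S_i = Random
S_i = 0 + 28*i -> [0, 28, 56, 84, 112]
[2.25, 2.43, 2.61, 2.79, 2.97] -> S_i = 2.25 + 0.18*i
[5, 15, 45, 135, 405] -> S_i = 5*3^i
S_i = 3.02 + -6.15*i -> [3.02, -3.13, -9.28, -15.43, -21.58]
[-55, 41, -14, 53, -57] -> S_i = Random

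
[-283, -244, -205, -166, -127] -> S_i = -283 + 39*i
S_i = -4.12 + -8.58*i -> [-4.12, -12.7, -21.28, -29.86, -38.44]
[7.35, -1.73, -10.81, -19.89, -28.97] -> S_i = 7.35 + -9.08*i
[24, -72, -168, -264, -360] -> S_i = 24 + -96*i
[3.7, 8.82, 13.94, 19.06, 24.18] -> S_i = 3.70 + 5.12*i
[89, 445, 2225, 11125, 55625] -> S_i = 89*5^i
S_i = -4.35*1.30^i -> [-4.35, -5.65, -7.35, -9.56, -12.42]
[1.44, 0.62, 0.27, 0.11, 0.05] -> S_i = 1.44*0.43^i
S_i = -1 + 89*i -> [-1, 88, 177, 266, 355]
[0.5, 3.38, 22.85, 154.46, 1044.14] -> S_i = 0.50*6.76^i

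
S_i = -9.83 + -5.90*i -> [-9.83, -15.73, -21.63, -27.53, -33.43]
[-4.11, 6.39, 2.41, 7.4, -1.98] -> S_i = Random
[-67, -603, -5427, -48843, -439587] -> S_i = -67*9^i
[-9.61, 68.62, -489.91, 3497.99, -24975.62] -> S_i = -9.61*(-7.14)^i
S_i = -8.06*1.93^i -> [-8.06, -15.56, -30.02, -57.94, -111.83]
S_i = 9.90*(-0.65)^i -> [9.9, -6.44, 4.18, -2.72, 1.77]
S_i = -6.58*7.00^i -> [-6.58, -46.06, -322.42, -2256.94, -15798.58]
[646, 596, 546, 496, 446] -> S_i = 646 + -50*i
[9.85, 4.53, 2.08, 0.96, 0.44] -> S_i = 9.85*0.46^i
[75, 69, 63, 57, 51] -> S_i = 75 + -6*i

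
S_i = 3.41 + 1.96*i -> [3.41, 5.37, 7.33, 9.29, 11.25]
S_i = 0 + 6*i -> [0, 6, 12, 18, 24]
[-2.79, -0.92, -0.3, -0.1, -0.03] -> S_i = -2.79*0.33^i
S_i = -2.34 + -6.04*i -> [-2.34, -8.38, -14.42, -20.46, -26.5]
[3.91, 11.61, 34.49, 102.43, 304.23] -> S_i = 3.91*2.97^i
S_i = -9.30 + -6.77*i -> [-9.3, -16.07, -22.84, -29.61, -36.38]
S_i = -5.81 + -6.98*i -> [-5.81, -12.79, -19.77, -26.75, -33.73]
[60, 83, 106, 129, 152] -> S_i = 60 + 23*i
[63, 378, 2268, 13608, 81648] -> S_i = 63*6^i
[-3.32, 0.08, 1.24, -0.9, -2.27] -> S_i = Random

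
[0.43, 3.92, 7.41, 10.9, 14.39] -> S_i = 0.43 + 3.49*i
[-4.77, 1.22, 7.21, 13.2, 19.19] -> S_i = -4.77 + 5.99*i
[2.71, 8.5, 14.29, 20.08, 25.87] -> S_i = 2.71 + 5.79*i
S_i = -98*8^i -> [-98, -784, -6272, -50176, -401408]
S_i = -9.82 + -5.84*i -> [-9.82, -15.66, -21.5, -27.34, -33.18]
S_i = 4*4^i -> [4, 16, 64, 256, 1024]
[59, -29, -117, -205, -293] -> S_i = 59 + -88*i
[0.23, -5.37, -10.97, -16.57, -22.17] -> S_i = 0.23 + -5.60*i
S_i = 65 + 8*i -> [65, 73, 81, 89, 97]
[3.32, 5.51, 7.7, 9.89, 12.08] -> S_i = 3.32 + 2.19*i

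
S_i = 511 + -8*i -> [511, 503, 495, 487, 479]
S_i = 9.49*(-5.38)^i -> [9.49, -51.06, 274.68, -1477.79, 7950.52]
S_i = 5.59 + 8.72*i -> [5.59, 14.31, 23.03, 31.75, 40.47]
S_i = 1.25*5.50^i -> [1.25, 6.88, 37.81, 207.97, 1143.83]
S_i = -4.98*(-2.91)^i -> [-4.98, 14.49, -42.17, 122.72, -357.11]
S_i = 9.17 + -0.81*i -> [9.17, 8.36, 7.55, 6.74, 5.93]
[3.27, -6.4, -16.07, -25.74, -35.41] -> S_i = 3.27 + -9.67*i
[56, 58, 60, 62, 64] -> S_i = 56 + 2*i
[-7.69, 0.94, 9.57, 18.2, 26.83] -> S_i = -7.69 + 8.63*i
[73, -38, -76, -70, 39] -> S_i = Random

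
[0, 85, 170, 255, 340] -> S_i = 0 + 85*i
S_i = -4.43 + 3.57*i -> [-4.43, -0.86, 2.71, 6.28, 9.85]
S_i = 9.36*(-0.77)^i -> [9.36, -7.21, 5.55, -4.27, 3.29]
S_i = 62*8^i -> [62, 496, 3968, 31744, 253952]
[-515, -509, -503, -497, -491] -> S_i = -515 + 6*i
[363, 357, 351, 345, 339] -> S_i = 363 + -6*i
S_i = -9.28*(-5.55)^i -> [-9.28, 51.5, -285.85, 1586.45, -8804.81]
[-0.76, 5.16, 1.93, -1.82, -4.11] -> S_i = Random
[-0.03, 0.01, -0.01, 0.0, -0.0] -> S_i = -0.03*(-0.42)^i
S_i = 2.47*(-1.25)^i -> [2.47, -3.09, 3.86, -4.82, 6.03]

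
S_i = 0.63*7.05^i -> [0.63, 4.44, 31.31, 220.75, 1556.31]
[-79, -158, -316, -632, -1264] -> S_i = -79*2^i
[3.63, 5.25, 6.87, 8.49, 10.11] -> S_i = 3.63 + 1.62*i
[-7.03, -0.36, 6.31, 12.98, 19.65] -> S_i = -7.03 + 6.67*i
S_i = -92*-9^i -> [-92, 828, -7452, 67068, -603612]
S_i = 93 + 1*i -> [93, 94, 95, 96, 97]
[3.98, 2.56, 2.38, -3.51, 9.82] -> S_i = Random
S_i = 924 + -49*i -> [924, 875, 826, 777, 728]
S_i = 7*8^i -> [7, 56, 448, 3584, 28672]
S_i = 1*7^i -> [1, 7, 49, 343, 2401]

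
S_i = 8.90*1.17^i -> [8.9, 10.41, 12.18, 14.25, 16.68]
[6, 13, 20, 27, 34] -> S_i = 6 + 7*i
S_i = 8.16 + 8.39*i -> [8.16, 16.55, 24.94, 33.33, 41.72]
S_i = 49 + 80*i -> [49, 129, 209, 289, 369]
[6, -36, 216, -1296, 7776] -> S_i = 6*-6^i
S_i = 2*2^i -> [2, 4, 8, 16, 32]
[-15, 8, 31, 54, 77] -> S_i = -15 + 23*i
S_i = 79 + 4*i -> [79, 83, 87, 91, 95]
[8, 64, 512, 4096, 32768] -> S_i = 8*8^i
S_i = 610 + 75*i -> [610, 685, 760, 835, 910]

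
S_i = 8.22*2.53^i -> [8.22, 20.8, 52.62, 133.12, 336.79]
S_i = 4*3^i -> [4, 12, 36, 108, 324]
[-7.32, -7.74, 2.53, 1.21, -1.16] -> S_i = Random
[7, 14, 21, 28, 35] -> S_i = 7 + 7*i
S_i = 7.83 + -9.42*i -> [7.83, -1.59, -11.01, -20.43, -29.85]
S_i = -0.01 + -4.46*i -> [-0.01, -4.47, -8.93, -13.39, -17.85]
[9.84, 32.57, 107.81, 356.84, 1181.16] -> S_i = 9.84*3.31^i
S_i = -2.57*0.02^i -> [-2.57, -0.05, -0.0, -0.0, -0.0]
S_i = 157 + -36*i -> [157, 121, 85, 49, 13]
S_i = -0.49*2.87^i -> [-0.49, -1.41, -4.04, -11.58, -33.24]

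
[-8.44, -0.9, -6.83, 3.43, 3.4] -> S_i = Random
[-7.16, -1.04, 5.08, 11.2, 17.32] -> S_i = -7.16 + 6.12*i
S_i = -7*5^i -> [-7, -35, -175, -875, -4375]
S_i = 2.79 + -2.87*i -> [2.79, -0.08, -2.95, -5.82, -8.69]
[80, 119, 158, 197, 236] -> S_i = 80 + 39*i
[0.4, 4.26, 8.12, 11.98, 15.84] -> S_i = 0.40 + 3.86*i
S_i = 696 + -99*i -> [696, 597, 498, 399, 300]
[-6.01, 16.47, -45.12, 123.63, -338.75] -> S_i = -6.01*(-2.74)^i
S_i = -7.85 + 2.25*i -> [-7.85, -5.6, -3.35, -1.1, 1.15]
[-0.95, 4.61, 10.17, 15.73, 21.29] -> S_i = -0.95 + 5.56*i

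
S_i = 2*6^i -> [2, 12, 72, 432, 2592]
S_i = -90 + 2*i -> [-90, -88, -86, -84, -82]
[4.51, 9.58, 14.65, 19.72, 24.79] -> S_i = 4.51 + 5.07*i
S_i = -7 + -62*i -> [-7, -69, -131, -193, -255]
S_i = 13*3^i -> [13, 39, 117, 351, 1053]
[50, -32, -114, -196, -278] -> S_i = 50 + -82*i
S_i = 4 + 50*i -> [4, 54, 104, 154, 204]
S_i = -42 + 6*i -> [-42, -36, -30, -24, -18]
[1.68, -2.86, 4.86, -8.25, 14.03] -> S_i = 1.68*(-1.70)^i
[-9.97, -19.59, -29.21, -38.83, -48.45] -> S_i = -9.97 + -9.62*i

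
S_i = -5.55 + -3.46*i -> [-5.55, -9.01, -12.47, -15.93, -19.39]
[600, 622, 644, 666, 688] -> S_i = 600 + 22*i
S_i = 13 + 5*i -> [13, 18, 23, 28, 33]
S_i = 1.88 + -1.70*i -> [1.88, 0.18, -1.52, -3.22, -4.92]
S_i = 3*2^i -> [3, 6, 12, 24, 48]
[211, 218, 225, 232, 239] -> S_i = 211 + 7*i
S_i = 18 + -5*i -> [18, 13, 8, 3, -2]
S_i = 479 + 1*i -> [479, 480, 481, 482, 483]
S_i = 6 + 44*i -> [6, 50, 94, 138, 182]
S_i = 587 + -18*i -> [587, 569, 551, 533, 515]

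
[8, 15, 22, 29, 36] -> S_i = 8 + 7*i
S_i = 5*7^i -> [5, 35, 245, 1715, 12005]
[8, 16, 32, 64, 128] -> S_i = 8*2^i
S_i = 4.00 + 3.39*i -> [4.0, 7.39, 10.78, 14.17, 17.56]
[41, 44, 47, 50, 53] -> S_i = 41 + 3*i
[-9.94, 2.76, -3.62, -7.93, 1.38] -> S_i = Random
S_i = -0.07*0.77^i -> [-0.07, -0.05, -0.04, -0.03, -0.02]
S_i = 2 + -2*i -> [2, 0, -2, -4, -6]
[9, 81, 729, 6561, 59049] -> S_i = 9*9^i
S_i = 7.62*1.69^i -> [7.62, 12.88, 21.76, 36.78, 62.16]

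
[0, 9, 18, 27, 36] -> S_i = 0 + 9*i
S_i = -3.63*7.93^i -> [-3.63, -28.79, -228.27, -1810.2, -14354.87]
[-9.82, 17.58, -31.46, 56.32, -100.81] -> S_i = -9.82*(-1.79)^i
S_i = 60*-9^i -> [60, -540, 4860, -43740, 393660]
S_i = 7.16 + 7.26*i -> [7.16, 14.42, 21.68, 28.94, 36.2]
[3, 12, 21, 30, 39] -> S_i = 3 + 9*i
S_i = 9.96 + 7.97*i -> [9.96, 17.93, 25.9, 33.87, 41.84]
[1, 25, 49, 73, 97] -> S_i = 1 + 24*i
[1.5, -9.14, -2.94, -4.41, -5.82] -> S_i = Random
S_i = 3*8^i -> [3, 24, 192, 1536, 12288]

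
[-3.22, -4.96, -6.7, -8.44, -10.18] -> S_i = -3.22 + -1.74*i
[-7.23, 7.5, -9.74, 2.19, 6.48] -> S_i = Random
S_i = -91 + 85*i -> [-91, -6, 79, 164, 249]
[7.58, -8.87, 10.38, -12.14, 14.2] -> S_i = 7.58*(-1.17)^i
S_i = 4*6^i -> [4, 24, 144, 864, 5184]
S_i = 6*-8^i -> [6, -48, 384, -3072, 24576]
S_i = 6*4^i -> [6, 24, 96, 384, 1536]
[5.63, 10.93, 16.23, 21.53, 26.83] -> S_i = 5.63 + 5.30*i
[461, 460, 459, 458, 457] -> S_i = 461 + -1*i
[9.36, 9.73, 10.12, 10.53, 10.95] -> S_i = 9.36*1.04^i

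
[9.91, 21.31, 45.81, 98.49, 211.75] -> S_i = 9.91*2.15^i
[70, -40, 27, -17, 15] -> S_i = Random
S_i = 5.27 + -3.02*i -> [5.27, 2.25, -0.77, -3.79, -6.81]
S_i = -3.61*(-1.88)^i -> [-3.61, 6.79, -12.76, 23.99, -45.1]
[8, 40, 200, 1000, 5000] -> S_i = 8*5^i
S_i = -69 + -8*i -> [-69, -77, -85, -93, -101]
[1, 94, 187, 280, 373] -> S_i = 1 + 93*i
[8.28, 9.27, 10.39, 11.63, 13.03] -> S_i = 8.28*1.12^i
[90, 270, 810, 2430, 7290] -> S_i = 90*3^i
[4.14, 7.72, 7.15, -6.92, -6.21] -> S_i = Random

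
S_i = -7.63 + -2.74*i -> [-7.63, -10.37, -13.11, -15.85, -18.59]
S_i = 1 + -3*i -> [1, -2, -5, -8, -11]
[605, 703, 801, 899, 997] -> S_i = 605 + 98*i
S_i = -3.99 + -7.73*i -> [-3.99, -11.72, -19.45, -27.18, -34.91]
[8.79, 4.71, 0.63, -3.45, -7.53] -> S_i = 8.79 + -4.08*i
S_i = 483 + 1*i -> [483, 484, 485, 486, 487]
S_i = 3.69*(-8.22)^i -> [3.69, -30.33, 249.33, -2049.47, 16846.65]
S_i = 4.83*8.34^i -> [4.83, 40.28, 335.95, 2801.85, 23367.45]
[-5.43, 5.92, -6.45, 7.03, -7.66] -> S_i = -5.43*(-1.09)^i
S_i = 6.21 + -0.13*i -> [6.21, 6.08, 5.95, 5.82, 5.69]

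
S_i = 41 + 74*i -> [41, 115, 189, 263, 337]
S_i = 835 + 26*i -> [835, 861, 887, 913, 939]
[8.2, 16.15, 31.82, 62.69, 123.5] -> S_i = 8.20*1.97^i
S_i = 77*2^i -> [77, 154, 308, 616, 1232]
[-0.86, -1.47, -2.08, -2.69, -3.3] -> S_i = -0.86 + -0.61*i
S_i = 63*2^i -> [63, 126, 252, 504, 1008]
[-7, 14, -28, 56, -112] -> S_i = -7*-2^i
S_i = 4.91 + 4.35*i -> [4.91, 9.26, 13.61, 17.96, 22.31]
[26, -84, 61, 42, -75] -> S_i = Random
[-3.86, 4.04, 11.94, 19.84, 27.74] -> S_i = -3.86 + 7.90*i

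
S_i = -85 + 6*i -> [-85, -79, -73, -67, -61]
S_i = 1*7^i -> [1, 7, 49, 343, 2401]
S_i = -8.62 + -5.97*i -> [-8.62, -14.59, -20.56, -26.53, -32.5]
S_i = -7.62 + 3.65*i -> [-7.62, -3.97, -0.32, 3.33, 6.98]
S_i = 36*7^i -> [36, 252, 1764, 12348, 86436]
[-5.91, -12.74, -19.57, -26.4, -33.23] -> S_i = -5.91 + -6.83*i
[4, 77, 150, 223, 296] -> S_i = 4 + 73*i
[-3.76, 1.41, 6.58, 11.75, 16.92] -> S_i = -3.76 + 5.17*i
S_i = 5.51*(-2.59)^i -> [5.51, -14.27, 36.96, -95.73, 247.94]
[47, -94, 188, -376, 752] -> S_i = 47*-2^i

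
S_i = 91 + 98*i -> [91, 189, 287, 385, 483]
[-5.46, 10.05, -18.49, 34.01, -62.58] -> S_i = -5.46*(-1.84)^i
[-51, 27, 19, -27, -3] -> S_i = Random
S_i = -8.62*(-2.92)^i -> [-8.62, 25.17, -73.5, 214.61, -626.67]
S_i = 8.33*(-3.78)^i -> [8.33, -31.49, 119.02, -449.9, 1700.64]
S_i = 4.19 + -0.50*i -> [4.19, 3.69, 3.19, 2.69, 2.19]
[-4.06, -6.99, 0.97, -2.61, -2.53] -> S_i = Random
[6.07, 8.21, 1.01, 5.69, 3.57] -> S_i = Random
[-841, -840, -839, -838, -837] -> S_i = -841 + 1*i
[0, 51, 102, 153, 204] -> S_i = 0 + 51*i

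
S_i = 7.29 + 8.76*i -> [7.29, 16.05, 24.81, 33.57, 42.33]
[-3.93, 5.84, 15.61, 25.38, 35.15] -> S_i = -3.93 + 9.77*i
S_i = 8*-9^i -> [8, -72, 648, -5832, 52488]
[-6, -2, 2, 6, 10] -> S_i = -6 + 4*i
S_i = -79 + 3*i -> [-79, -76, -73, -70, -67]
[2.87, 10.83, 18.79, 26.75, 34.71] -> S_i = 2.87 + 7.96*i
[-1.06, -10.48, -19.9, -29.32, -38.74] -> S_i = -1.06 + -9.42*i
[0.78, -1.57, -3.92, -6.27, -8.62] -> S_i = 0.78 + -2.35*i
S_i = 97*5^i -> [97, 485, 2425, 12125, 60625]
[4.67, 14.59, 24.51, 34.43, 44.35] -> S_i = 4.67 + 9.92*i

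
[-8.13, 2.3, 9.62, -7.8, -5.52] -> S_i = Random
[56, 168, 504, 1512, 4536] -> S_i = 56*3^i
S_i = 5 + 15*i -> [5, 20, 35, 50, 65]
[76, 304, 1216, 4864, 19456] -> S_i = 76*4^i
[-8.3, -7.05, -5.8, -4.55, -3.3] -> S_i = -8.30 + 1.25*i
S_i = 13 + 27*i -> [13, 40, 67, 94, 121]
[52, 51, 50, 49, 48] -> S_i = 52 + -1*i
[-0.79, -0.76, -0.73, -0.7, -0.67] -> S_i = -0.79*0.96^i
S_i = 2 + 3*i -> [2, 5, 8, 11, 14]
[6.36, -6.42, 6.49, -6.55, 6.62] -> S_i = 6.36*(-1.01)^i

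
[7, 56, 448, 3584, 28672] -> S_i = 7*8^i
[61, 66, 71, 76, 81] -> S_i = 61 + 5*i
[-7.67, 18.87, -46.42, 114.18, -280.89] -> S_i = -7.67*(-2.46)^i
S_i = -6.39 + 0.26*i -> [-6.39, -6.13, -5.87, -5.61, -5.35]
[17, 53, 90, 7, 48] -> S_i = Random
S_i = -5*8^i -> [-5, -40, -320, -2560, -20480]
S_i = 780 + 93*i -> [780, 873, 966, 1059, 1152]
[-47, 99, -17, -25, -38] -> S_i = Random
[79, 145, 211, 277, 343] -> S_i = 79 + 66*i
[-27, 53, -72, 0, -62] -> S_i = Random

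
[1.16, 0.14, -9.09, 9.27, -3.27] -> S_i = Random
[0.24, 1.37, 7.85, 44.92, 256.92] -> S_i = 0.24*5.72^i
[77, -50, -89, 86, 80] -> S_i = Random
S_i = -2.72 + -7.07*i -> [-2.72, -9.79, -16.86, -23.93, -31.0]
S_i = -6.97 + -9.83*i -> [-6.97, -16.8, -26.63, -36.46, -46.29]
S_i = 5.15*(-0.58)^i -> [5.15, -2.99, 1.73, -1.0, 0.58]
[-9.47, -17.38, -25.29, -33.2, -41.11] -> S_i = -9.47 + -7.91*i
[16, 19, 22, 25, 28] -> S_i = 16 + 3*i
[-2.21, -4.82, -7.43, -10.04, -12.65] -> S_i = -2.21 + -2.61*i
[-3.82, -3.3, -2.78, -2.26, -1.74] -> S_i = -3.82 + 0.52*i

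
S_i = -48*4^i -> [-48, -192, -768, -3072, -12288]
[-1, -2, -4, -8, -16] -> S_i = -1*2^i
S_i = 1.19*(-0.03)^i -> [1.19, -0.04, 0.0, -0.0, 0.0]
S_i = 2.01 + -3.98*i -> [2.01, -1.97, -5.95, -9.93, -13.91]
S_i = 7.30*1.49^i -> [7.3, 10.88, 16.21, 24.15, 35.98]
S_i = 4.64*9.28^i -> [4.64, 43.06, 399.59, 3708.19, 34412.0]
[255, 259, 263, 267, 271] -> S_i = 255 + 4*i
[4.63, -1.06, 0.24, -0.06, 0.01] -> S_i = 4.63*(-0.23)^i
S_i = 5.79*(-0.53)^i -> [5.79, -3.07, 1.63, -0.86, 0.46]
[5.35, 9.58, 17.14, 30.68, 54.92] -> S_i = 5.35*1.79^i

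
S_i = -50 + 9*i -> [-50, -41, -32, -23, -14]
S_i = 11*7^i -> [11, 77, 539, 3773, 26411]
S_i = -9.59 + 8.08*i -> [-9.59, -1.51, 6.57, 14.65, 22.73]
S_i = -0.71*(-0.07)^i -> [-0.71, 0.05, -0.0, 0.0, -0.0]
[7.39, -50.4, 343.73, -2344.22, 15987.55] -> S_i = 7.39*(-6.82)^i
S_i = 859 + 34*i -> [859, 893, 927, 961, 995]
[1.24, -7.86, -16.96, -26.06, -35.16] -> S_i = 1.24 + -9.10*i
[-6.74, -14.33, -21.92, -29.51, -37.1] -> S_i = -6.74 + -7.59*i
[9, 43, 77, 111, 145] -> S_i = 9 + 34*i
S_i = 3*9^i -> [3, 27, 243, 2187, 19683]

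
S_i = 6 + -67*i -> [6, -61, -128, -195, -262]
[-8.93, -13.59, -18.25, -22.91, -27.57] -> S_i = -8.93 + -4.66*i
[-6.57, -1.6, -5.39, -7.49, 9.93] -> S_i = Random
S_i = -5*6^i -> [-5, -30, -180, -1080, -6480]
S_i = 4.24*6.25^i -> [4.24, 26.5, 165.62, 1035.16, 6469.73]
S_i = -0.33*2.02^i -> [-0.33, -0.67, -1.35, -2.72, -5.49]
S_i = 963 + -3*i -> [963, 960, 957, 954, 951]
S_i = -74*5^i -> [-74, -370, -1850, -9250, -46250]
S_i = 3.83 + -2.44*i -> [3.83, 1.39, -1.05, -3.49, -5.93]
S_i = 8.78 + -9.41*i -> [8.78, -0.63, -10.04, -19.45, -28.86]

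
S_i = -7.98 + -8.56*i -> [-7.98, -16.54, -25.1, -33.66, -42.22]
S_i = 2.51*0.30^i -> [2.51, 0.75, 0.23, 0.07, 0.02]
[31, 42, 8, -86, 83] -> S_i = Random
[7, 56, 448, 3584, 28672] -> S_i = 7*8^i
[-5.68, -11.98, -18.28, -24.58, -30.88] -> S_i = -5.68 + -6.30*i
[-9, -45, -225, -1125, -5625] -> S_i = -9*5^i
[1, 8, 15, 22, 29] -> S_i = 1 + 7*i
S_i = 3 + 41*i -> [3, 44, 85, 126, 167]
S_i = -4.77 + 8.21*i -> [-4.77, 3.44, 11.65, 19.86, 28.07]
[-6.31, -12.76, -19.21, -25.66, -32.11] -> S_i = -6.31 + -6.45*i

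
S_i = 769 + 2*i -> [769, 771, 773, 775, 777]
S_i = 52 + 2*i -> [52, 54, 56, 58, 60]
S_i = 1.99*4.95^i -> [1.99, 9.85, 48.76, 241.36, 1194.74]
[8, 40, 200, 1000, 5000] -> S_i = 8*5^i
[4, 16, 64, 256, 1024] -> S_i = 4*4^i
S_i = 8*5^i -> [8, 40, 200, 1000, 5000]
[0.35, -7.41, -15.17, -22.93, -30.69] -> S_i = 0.35 + -7.76*i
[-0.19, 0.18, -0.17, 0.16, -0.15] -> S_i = -0.19*(-0.94)^i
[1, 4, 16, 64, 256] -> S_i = 1*4^i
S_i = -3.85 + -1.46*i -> [-3.85, -5.31, -6.77, -8.23, -9.69]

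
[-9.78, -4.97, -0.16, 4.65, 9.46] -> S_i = -9.78 + 4.81*i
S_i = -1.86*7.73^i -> [-1.86, -14.38, -111.14, -859.12, -6640.96]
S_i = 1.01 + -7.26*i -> [1.01, -6.25, -13.51, -20.77, -28.03]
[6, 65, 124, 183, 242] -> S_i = 6 + 59*i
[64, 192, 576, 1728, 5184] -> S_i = 64*3^i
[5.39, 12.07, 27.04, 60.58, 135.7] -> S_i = 5.39*2.24^i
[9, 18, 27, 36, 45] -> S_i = 9 + 9*i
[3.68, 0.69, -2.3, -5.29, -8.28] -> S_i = 3.68 + -2.99*i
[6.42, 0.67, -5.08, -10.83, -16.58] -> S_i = 6.42 + -5.75*i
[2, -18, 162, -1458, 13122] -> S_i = 2*-9^i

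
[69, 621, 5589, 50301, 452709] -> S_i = 69*9^i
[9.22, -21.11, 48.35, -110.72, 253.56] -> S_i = 9.22*(-2.29)^i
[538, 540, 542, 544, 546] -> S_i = 538 + 2*i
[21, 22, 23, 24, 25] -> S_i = 21 + 1*i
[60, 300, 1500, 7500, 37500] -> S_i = 60*5^i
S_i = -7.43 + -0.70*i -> [-7.43, -8.13, -8.83, -9.53, -10.23]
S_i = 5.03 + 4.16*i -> [5.03, 9.19, 13.35, 17.51, 21.67]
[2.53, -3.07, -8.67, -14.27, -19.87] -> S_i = 2.53 + -5.60*i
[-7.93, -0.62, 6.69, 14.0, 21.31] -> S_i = -7.93 + 7.31*i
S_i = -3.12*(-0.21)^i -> [-3.12, 0.66, -0.14, 0.03, -0.01]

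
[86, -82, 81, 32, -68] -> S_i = Random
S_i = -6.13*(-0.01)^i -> [-6.13, 0.06, -0.0, 0.0, -0.0]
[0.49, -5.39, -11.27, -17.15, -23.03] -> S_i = 0.49 + -5.88*i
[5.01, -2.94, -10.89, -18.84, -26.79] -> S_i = 5.01 + -7.95*i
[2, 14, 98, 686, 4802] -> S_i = 2*7^i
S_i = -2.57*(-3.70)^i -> [-2.57, 9.51, -35.18, 130.18, -481.66]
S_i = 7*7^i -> [7, 49, 343, 2401, 16807]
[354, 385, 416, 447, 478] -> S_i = 354 + 31*i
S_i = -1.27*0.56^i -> [-1.27, -0.71, -0.4, -0.22, -0.12]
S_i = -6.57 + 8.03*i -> [-6.57, 1.46, 9.49, 17.52, 25.55]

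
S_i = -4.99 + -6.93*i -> [-4.99, -11.92, -18.85, -25.78, -32.71]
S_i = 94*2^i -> [94, 188, 376, 752, 1504]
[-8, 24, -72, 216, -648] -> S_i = -8*-3^i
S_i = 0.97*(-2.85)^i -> [0.97, -2.76, 7.88, -22.45, 64.0]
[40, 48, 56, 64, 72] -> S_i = 40 + 8*i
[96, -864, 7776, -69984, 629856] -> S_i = 96*-9^i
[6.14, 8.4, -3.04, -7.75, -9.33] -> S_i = Random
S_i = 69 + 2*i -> [69, 71, 73, 75, 77]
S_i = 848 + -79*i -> [848, 769, 690, 611, 532]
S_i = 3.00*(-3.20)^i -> [3.0, -9.6, 30.72, -98.3, 314.57]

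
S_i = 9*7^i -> [9, 63, 441, 3087, 21609]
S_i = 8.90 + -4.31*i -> [8.9, 4.59, 0.28, -4.03, -8.34]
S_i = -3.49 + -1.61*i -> [-3.49, -5.1, -6.71, -8.32, -9.93]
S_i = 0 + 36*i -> [0, 36, 72, 108, 144]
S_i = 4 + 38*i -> [4, 42, 80, 118, 156]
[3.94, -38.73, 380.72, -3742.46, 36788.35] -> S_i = 3.94*(-9.83)^i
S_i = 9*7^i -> [9, 63, 441, 3087, 21609]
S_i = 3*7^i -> [3, 21, 147, 1029, 7203]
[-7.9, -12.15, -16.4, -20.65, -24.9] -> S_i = -7.90 + -4.25*i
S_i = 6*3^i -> [6, 18, 54, 162, 486]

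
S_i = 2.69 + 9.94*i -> [2.69, 12.63, 22.57, 32.51, 42.45]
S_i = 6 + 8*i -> [6, 14, 22, 30, 38]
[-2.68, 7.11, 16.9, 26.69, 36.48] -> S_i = -2.68 + 9.79*i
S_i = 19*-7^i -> [19, -133, 931, -6517, 45619]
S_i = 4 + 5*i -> [4, 9, 14, 19, 24]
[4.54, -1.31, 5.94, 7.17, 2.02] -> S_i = Random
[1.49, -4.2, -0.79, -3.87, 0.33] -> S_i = Random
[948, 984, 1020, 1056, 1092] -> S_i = 948 + 36*i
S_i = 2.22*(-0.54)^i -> [2.22, -1.2, 0.65, -0.35, 0.19]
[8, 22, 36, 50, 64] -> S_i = 8 + 14*i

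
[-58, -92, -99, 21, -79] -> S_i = Random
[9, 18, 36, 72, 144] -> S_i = 9*2^i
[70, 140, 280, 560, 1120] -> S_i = 70*2^i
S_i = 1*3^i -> [1, 3, 9, 27, 81]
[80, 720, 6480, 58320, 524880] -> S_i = 80*9^i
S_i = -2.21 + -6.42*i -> [-2.21, -8.63, -15.05, -21.47, -27.89]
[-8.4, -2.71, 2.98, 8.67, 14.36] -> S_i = -8.40 + 5.69*i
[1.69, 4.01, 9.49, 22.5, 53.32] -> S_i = 1.69*2.37^i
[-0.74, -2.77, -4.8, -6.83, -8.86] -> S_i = -0.74 + -2.03*i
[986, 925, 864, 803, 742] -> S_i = 986 + -61*i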